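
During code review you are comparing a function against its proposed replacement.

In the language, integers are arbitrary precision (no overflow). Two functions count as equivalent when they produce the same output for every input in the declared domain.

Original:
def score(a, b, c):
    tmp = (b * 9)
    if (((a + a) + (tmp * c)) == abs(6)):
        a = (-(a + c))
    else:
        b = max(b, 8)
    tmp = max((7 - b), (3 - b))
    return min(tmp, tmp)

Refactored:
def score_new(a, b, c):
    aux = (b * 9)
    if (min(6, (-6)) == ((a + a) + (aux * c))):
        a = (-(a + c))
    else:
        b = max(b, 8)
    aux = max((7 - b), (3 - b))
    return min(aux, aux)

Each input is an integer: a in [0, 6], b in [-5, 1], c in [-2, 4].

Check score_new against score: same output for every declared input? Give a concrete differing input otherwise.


Not equivalent: a=3, b=-5, c=0 separates them (12 vs -1).
score: tmp := -45 | (((a + a) + (tmp * c)) == abs(6)): true | a := -3 | tmp := 12 | result 12
score_new: aux := -45 | (min(6, (-6)) == ((a + a) + (aux * c))): false | b := 8 | aux := -1 | result -1
verdict: not equivalent; witness: a=3, b=-5, c=0


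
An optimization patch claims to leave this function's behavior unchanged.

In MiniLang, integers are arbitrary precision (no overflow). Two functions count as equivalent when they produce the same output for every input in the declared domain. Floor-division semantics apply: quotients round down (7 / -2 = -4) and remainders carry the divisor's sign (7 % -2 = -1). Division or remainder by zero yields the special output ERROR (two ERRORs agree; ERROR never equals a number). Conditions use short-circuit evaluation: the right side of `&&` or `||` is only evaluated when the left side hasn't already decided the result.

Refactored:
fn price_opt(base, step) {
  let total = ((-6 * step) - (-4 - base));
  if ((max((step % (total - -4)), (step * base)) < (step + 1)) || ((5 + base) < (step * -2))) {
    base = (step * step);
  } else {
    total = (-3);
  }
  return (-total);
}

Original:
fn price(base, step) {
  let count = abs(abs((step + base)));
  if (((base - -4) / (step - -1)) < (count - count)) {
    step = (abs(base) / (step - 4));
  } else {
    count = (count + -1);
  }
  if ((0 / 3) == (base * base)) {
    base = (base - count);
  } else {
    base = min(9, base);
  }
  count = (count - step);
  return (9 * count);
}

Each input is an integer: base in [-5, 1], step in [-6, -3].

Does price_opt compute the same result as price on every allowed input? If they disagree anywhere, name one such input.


The rewrite breaks on base=-5, step=-6, where the results are 144 and -35.
price: count becomes 11; next (((base - -4) / (step - -1)) < (count - count)) evaluates to false; next count becomes 10; next ((0 / 3) == (base * base)) evaluates to false; next base becomes -5; next count becomes 16; next final value 144
price_opt: total becomes 35; next ((max((step % (total - -4)), (step * base)) < (step + 1)) || ((5 + base) < (step * -2))) evaluates to true; next base becomes 36; next final value -35
verdict: not equivalent; witness: base=-5, step=-6


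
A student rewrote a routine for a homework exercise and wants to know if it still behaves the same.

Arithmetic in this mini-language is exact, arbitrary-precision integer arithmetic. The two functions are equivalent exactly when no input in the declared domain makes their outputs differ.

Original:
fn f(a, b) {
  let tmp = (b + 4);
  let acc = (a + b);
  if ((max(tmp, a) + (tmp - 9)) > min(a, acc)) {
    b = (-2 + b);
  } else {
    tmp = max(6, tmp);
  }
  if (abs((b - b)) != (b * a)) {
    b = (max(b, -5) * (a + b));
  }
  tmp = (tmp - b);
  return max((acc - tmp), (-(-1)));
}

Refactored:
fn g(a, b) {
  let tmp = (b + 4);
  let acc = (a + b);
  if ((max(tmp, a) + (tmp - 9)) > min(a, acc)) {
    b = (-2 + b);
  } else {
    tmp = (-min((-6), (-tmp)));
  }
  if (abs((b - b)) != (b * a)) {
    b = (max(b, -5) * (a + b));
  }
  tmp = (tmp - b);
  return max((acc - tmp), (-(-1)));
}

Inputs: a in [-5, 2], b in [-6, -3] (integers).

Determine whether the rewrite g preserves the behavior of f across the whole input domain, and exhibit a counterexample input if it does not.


Comparing the listings, the differences include: min/max/abs usage differs.
Spot check at a=0, b=-4 — f: tmp = 0; acc = -4; ((max(tmp, a) + (tmp - 9)) > min(a, acc)) -> false; tmp = 6; (abs((b - b)) != (b * a)) -> false; tmp = 10; return 1. g: tmp = 0; acc = -4; ((max(tmp, a) + (tmp - 9)) > min(a, acc)) -> false; tmp = 6; (abs((b - b)) != (b * a)) -> false; tmp = 10; return 1. Both give 1.
Every one of the 32 inputs gives matching results.
verdict: equivalent


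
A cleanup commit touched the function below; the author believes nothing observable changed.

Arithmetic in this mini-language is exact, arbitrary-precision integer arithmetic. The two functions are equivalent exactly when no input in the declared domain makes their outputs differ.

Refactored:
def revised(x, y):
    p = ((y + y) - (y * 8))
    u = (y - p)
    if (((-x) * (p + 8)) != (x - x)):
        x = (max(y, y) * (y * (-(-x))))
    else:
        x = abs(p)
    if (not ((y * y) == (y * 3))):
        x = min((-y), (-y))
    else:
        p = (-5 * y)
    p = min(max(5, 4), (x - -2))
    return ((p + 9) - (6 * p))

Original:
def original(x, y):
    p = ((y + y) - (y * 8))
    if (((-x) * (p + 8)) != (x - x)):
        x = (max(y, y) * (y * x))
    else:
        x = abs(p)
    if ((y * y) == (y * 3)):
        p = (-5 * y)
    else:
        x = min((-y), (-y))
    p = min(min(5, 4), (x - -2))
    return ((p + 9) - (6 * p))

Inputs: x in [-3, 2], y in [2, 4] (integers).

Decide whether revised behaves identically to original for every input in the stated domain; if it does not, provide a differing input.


On input x=0, y=3, original returns -11 while revised returns -16.
verdict: not equivalent; witness: x=0, y=3


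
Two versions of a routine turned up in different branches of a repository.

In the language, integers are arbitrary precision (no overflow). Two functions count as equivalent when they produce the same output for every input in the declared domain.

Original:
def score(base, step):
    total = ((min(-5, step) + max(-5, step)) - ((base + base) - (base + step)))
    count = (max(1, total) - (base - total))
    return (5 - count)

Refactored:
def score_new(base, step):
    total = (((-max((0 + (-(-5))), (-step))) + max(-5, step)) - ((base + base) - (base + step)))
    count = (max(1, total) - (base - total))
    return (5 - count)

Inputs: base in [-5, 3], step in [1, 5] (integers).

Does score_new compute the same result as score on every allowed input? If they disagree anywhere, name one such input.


This is a faithful refactor — arithmetic usage differs; and constant usage differs; and min/max/abs usage differs, but the computed results match everywhere.
Spot check at base=-5, step=1 — score: total becomes 2; next count becomes 9; next final value -4. score_new: total becomes 2; next count becomes 9; next final value -4. Both give -4.
An exhaustive pass over the 45 declared inputs shows identical outputs.
verdict: equivalent


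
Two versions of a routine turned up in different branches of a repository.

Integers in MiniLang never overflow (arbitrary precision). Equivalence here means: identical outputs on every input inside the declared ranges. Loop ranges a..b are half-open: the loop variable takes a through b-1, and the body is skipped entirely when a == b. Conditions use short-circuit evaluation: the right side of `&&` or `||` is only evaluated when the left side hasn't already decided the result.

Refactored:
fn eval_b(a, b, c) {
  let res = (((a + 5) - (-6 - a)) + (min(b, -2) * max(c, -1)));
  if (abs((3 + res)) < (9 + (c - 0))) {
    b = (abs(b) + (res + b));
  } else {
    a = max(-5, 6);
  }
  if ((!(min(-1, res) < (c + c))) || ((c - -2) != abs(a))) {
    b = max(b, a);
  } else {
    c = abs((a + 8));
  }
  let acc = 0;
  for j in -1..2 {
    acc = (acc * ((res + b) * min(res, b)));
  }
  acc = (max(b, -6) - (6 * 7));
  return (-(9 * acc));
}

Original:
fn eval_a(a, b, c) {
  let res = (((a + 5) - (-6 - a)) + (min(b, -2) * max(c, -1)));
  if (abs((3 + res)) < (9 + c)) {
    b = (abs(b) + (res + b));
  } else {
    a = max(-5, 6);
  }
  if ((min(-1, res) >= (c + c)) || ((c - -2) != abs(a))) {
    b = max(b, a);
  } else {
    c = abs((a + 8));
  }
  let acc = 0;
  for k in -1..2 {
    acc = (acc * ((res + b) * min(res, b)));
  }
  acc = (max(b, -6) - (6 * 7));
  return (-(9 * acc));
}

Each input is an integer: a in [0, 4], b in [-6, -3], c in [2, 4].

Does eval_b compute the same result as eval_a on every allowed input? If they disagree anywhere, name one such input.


This is a faithful refactor — local variable names differ; boolean connective usage differs; arithmetic usage differs; comparison usage differs; constant usage differs, but the computed results match everywhere.
Tracing a=4, b=-3, c=3: eval_a: res becomes 10; next (abs((3 + res)) < (9 + c)) evaluates to false; next a becomes 6; next ((min(-1, res) >= (c + c)) || ((c - -2) != abs(a))) evaluates to true; next b becomes 6; next acc becomes 0; next at k=-1:; next acc becomes 0; next at k=0:; next acc becomes 0; next at k=1:; next acc becomes 0; next acc becomes -36; next final value 324 | eval_b: res becomes 10; next (abs((3 + res)) < (9 + (c - 0))) evaluates to false; next a becomes 6; next ((!(min(-1, res) < (c + c))) || ((c - -2) != abs(a))) evaluates to true; next b becomes 6; next acc becomes 0; next at j=-1:; next acc becomes 0; next at j=0:; next acc becomes 0; next at j=1:; next acc becomes 0; next acc becomes -36; next final value 324 — matching result 324.
An exhaustive pass over the 60 declared inputs shows identical outputs.
verdict: equivalent


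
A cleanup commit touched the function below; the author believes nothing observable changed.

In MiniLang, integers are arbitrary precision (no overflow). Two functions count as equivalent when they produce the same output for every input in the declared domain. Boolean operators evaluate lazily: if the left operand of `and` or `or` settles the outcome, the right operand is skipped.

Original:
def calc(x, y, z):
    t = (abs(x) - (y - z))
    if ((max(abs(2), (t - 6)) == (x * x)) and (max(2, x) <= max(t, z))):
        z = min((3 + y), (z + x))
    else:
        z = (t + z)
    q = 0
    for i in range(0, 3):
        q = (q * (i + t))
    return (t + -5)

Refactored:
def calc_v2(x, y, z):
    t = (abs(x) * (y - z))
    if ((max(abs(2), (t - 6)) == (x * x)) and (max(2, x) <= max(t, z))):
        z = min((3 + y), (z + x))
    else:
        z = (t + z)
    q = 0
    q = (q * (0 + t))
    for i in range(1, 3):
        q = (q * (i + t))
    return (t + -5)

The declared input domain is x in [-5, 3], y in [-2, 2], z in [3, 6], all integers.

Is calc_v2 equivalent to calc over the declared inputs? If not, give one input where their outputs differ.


The rewrite breaks on x=-5, y=-2, z=3, where the results are 5 and -30.
calc: t := 10 | ((max(abs(2), (t - 6)) == (x * x)) and (max(2, x) <= max(t, z))): false | z := 13 | q := 0 | iter i=0: | q := 0 | iter i=1: | q := 0 | iter i=2: | q := 0 | result 5
calc_v2: t := -25 | ((max(abs(2), (t - 6)) == (x * x)) and (max(2, x) <= max(t, z))): false | z := -22 | q := 0 | q := 0 | iter i=1: | q := 0 | iter i=2: | q := 0 | result -30
verdict: not equivalent; witness: x=-5, y=-2, z=3


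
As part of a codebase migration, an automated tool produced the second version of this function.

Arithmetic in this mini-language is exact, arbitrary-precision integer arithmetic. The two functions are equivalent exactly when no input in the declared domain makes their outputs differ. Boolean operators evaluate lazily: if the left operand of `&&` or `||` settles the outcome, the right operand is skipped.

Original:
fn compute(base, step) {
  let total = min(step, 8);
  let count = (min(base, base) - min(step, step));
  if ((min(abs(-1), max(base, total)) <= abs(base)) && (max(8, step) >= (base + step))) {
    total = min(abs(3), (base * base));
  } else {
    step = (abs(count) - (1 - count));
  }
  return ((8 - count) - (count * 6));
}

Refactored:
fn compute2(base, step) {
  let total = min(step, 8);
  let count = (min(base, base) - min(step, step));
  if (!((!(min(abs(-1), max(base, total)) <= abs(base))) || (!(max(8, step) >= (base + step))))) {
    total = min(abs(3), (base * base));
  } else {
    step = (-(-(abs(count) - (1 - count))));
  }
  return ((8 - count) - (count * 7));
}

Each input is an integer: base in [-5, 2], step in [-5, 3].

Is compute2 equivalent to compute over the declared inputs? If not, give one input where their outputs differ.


Run the pair on base=-5, step=-4.
compute: total = -4; count = -1; ((min(abs(-1), max(base, total)) <= abs(base)) && (max(8, step) >= (base + step))) -> true; total = 3; return 15
compute2: total = -4; count = -1; (!((!(min(abs(-1), max(base, total)) <= abs(base))) || (!(max(8, step) >= (base + step))))) -> true; total = 3; return 16
15 vs 16 — the two versions disagree here.
verdict: not equivalent; witness: base=-5, step=-4


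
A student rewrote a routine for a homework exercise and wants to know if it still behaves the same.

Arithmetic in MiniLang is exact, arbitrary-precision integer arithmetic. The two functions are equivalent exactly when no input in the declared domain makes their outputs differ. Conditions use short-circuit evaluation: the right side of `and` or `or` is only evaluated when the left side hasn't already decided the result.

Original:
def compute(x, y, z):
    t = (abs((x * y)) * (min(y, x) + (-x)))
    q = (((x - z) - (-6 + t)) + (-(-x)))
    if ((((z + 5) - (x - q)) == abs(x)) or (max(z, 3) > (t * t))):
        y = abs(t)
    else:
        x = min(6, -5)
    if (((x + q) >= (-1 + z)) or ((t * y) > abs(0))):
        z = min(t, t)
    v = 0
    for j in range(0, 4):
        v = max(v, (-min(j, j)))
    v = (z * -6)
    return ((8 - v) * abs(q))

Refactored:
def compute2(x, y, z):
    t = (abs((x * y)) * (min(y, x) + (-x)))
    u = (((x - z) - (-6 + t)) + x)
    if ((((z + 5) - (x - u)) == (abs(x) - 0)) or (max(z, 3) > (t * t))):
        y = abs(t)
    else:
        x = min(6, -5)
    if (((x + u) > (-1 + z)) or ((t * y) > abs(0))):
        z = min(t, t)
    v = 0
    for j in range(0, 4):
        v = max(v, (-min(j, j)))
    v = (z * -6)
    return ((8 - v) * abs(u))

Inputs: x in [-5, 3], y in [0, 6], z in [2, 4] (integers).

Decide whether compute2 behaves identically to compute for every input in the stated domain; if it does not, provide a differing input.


Evaluate both at x=-1, y=0, z=2.
compute: t := 0 | q := 2 | ((((z + 5) - (x - q)) == abs(x)) or (max(z, 3) > (t * t))): true | y := 0 | (((x + q) >= (-1 + z)) or ((t * y) > abs(0))): true | z := 0 | v := 0 | iter j=0: | v := 0 | iter j=1: | v := 0 | iter j=2: | v := 0 | iter j=3: | v := 0 | v := 0 | result 16
compute2: t := 0 | u := 2 | ((((z + 5) - (x - u)) == (abs(x) - 0)) or (max(z, 3) > (t * t))): true | y := 0 | (((x + u) > (-1 + z)) or ((t * y) > abs(0))): false | v := 0 | iter j=0: | v := 0 | iter j=1: | v := 0 | iter j=2: | v := 0 | iter j=3: | v := 0 | v := -12 | result 40
16 vs 40 — the two versions disagree here.
verdict: not equivalent; witness: x=-1, y=0, z=2


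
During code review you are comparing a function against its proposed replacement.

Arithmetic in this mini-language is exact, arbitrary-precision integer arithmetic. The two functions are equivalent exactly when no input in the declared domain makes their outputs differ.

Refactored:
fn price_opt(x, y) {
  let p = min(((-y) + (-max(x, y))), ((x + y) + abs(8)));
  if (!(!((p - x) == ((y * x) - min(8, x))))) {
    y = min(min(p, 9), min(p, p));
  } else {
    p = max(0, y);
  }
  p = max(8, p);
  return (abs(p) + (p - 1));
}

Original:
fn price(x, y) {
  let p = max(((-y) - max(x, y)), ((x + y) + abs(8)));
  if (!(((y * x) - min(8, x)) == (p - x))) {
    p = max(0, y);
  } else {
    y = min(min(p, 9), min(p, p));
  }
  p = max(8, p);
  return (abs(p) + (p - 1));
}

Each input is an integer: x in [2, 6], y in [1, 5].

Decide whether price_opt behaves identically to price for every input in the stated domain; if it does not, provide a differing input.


There is a counterexample at x=4, y=4: 31 on one side, 15 on the other.
price: p = 16; (!(((y * x) - min(8, x)) == (p - x))) -> false; y = 9; p = 16; return 31
price_opt: p = -8; (!(!((p - x) == ((y * x) - min(8, x))))) -> false; p = 4; p = 8; return 15
verdict: not equivalent; witness: x=4, y=4


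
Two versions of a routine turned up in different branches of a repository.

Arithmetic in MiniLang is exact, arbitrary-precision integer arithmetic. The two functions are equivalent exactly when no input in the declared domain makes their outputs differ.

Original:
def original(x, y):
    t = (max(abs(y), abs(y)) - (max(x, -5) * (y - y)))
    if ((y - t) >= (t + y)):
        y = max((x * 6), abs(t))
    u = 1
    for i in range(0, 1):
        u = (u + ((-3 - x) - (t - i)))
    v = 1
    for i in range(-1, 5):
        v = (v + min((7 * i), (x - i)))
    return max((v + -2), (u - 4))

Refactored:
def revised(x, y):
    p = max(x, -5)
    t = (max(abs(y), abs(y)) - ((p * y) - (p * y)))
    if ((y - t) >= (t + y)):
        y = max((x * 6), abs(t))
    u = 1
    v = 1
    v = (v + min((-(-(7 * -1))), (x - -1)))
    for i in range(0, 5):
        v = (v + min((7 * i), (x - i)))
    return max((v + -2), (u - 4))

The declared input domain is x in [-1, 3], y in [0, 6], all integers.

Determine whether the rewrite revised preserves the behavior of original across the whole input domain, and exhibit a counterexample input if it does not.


There is a counterexample at x=-1, y=0: -5 on one side, -3 on the other.
original: t=0, then ((y - t) >= (t + y)) is true, then y=0, then u=1, then (i=0), then u=-1, then v=1, then (i=-1), then v=-6, then (i=0), then v=-7, then (i=1), then v=-9, then (i=2), then v=-12, then (i=3), then v=-16, then (i=4), then v=-21, then returns -5
revised: p=-1, then t=0, then ((y - t) >= (t + y)) is true, then y=0, then u=1, then v=1, then v=-6, then (i=0), then v=-7, then (i=1), then v=-9, then (i=2), then v=-12, then (i=3), then v=-16, then (i=4), then v=-21, then returns -3
verdict: not equivalent; witness: x=-1, y=0


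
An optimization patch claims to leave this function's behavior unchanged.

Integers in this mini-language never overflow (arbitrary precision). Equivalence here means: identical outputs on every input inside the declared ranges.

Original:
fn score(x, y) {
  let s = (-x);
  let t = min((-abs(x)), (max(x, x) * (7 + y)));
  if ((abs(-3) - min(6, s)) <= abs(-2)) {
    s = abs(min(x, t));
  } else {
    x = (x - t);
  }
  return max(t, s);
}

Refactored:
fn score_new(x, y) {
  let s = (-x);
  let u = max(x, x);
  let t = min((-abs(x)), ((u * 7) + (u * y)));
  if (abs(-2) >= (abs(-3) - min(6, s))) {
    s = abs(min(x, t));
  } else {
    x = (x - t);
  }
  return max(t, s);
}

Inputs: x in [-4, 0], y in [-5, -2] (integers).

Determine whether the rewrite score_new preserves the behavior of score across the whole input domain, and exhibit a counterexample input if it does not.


Although arithmetic usage differs, plus comparison usage differs, plus statement counts differ, plus local variable names differ, 20/20 inputs agree.
verdict: equivalent


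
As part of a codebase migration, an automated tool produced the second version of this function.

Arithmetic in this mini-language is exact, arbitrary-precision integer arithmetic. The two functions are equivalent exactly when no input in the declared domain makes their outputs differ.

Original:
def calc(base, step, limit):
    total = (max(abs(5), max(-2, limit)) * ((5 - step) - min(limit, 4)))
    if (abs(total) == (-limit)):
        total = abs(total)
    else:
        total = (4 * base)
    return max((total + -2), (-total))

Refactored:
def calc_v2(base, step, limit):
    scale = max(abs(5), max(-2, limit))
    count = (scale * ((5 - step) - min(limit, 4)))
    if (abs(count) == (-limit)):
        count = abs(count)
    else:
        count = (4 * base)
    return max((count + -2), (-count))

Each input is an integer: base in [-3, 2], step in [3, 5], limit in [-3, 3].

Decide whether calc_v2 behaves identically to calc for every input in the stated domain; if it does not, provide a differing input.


Side by side, the visible changes include: local variable names differ; and statement counts differ.
As a probe, take base=0, step=5, limit=3: calc runs total := -15 | (abs(total) == (-limit)): false | total := 0 | result 0; calc_v2 runs scale := 5 | count := -15 | (abs(count) == (-limit)): false | count := 0 | result 0; both end at 0.
Checked all 126 inputs in the declared domain: the outputs agree on every one.
verdict: equivalent


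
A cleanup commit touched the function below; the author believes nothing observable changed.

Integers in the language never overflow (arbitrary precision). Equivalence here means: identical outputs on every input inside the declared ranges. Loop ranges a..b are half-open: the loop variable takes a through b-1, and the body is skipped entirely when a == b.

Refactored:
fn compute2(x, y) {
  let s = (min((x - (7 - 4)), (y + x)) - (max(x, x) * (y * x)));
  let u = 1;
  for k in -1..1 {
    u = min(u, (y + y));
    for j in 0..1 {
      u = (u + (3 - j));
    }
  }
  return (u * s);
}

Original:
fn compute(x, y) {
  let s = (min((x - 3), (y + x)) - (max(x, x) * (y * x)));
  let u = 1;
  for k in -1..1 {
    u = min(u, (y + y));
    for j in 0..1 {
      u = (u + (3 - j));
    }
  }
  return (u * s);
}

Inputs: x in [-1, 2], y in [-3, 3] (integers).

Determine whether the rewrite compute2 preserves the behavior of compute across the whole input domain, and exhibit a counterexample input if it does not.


Behavior is preserved: although constant usage differs, plus arithmetic usage differs, the outputs never diverge.
Tracing x=0, y=0: compute: s = -3; u = 1; [k=-1]; u = 0; [j=0]; u = 3; [k=0]; u = 0; [j=0]; u = 3; return -9 | compute2: s = -3; u = 1; [k=-1]; u = 0; [j=0]; u = 3; [k=0]; u = 0; [j=0]; u = 3; return -9 — matching result -9.
Across all 28 domain points the two functions coincide.
verdict: equivalent


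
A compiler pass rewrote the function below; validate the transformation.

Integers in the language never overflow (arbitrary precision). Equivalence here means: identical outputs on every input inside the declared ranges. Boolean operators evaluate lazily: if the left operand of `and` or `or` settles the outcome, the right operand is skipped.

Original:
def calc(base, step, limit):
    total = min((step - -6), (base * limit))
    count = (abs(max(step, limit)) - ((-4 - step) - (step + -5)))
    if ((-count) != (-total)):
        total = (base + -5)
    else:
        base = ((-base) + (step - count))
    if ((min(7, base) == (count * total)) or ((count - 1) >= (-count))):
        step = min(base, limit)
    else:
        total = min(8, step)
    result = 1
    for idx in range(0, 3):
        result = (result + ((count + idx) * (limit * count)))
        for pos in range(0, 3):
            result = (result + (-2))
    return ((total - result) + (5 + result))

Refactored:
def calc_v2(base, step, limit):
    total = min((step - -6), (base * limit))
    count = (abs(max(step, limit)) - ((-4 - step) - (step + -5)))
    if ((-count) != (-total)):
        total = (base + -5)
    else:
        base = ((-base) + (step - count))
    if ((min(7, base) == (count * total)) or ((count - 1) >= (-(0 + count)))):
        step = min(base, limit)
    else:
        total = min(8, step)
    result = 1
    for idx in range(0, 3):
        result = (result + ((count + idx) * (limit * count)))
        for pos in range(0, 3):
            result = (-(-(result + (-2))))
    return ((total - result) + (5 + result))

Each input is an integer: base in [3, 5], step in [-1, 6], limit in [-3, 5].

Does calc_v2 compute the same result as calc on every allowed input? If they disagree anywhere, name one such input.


This is a faithful refactor — constant usage differs; and arithmetic usage differs, but the computed results match everywhere.
One worked example (base=4, step=2, limit=2) — calc: total := 8 | count := 5 | ((-count) != (-total)): true | total := -1 | ((min(7, base) == (count * total)) or ((count - 1) >= (-count))): true | step := 2 | result := 1 | iter idx=0: | result := 51 | iter pos=0: | result := 49 | iter pos=1: | result := 47 | iter pos=2: | result := 45 | iter idx=1: | result := 105 | iter pos=0: | result := 103 | iter pos=1: | result := 101 | iter pos=2: | result := 99 | iter idx=2: | result := 169 | iter pos=0: | result := 167 | iter pos=1: | result := 165 | iter pos=2: | result := 163 | result 4; calc_v2: total := 8 | count := 5 | ((-count) != (-total)): true | total := -1 | ((min(7, base) == (count * total)) or ((count - 1) >= (-(0 + count)))): true | step := 2 | result := 1 | iter idx=0: | result := 51 | iter pos=0: | result := 49 | iter pos=1: | result := 47 | iter pos=2: | result := 45 | iter idx=1: | result := 105 | iter pos=0: | result := 103 | iter pos=1: | result := 101 | iter pos=2: | result := 99 | iter idx=2: | result := 169 | iter pos=0: | result := 167 | iter pos=1: | result := 165 | iter pos=2: | result := 163 | result 4; agreement on 4.
Across all 216 domain points the two functions coincide.
verdict: equivalent


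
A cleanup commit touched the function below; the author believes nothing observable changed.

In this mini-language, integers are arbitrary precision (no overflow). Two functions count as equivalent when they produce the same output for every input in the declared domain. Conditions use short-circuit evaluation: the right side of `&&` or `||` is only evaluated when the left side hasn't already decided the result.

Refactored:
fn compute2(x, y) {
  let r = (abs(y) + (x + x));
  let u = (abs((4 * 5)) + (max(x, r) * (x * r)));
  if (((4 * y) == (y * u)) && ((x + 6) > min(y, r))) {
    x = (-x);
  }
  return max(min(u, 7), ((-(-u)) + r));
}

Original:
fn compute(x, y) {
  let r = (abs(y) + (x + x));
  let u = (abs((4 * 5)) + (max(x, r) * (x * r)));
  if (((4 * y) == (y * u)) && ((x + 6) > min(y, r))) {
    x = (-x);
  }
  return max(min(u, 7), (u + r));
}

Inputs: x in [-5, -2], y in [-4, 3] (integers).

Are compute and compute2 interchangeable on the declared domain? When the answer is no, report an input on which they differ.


The two versions differ — the changes include same computation, different form.
Spot check at x=-4, y=2 — compute: r := -6 | u := -76 | (((4 * y) == (y * u)) && ((x + 6) > min(y, r))): false | result -76. compute2: r := -6 | u := -76 | (((4 * y) == (y * u)) && ((x + 6) > min(y, r))): false | result -76. Both give -76.
Checked all 32 inputs in the declared domain: the outputs agree on every one.
verdict: equivalent


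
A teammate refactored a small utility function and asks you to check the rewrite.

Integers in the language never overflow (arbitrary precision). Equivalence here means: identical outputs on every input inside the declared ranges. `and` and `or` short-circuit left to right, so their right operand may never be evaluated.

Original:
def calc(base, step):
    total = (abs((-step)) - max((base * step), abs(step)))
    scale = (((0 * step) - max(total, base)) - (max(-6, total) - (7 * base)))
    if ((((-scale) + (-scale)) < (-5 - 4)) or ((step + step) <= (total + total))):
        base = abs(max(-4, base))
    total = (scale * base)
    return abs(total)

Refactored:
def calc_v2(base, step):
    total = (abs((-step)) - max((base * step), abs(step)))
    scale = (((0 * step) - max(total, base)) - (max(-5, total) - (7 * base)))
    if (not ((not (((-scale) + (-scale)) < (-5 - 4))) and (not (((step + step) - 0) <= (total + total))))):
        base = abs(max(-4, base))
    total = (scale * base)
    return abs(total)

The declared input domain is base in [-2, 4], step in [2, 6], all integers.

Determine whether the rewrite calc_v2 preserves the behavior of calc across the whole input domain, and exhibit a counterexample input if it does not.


Run the pair on base=2, step=6.
calc: total = -6; scale = 18; ((((-scale) + (-scale)) < (-5 - 4)) or ((step + step) <= (total + total))) -> true; base = 2; total = 36; return 36
calc_v2: total = -6; scale = 17; (not ((not (((-scale) + (-scale)) < (-5 - 4))) and (not (((step + step) - 0) <= (total + total))))) -> true; base = 2; total = 34; return 34
36 and 34 differ, so these are not the same function on this domain.
verdict: not equivalent; witness: base=2, step=6


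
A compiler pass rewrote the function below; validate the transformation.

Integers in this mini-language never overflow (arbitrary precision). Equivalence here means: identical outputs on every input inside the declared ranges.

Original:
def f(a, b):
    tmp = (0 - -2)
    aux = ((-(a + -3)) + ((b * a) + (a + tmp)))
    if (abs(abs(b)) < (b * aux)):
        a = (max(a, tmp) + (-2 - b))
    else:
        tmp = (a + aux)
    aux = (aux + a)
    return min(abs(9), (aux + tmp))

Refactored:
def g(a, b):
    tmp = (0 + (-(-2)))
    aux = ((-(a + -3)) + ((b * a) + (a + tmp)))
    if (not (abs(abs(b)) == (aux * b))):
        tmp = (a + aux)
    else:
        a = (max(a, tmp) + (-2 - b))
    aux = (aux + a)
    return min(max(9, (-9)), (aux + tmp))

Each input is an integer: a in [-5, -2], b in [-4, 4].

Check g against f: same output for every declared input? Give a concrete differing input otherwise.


These are not equivalent — on a=-5, b=0 the outputs split (0 vs 7).
f: tmp becomes 2; next aux becomes 5; next (abs(abs(b)) < (b * aux)) evaluates to false; next tmp becomes 0; next aux becomes 0; next final value 0
g: tmp becomes 2; next aux becomes 5; next (not (abs(abs(b)) == (aux * b))) evaluates to false; next a becomes 0; next aux becomes 5; next final value 7
verdict: not equivalent; witness: a=-5, b=0


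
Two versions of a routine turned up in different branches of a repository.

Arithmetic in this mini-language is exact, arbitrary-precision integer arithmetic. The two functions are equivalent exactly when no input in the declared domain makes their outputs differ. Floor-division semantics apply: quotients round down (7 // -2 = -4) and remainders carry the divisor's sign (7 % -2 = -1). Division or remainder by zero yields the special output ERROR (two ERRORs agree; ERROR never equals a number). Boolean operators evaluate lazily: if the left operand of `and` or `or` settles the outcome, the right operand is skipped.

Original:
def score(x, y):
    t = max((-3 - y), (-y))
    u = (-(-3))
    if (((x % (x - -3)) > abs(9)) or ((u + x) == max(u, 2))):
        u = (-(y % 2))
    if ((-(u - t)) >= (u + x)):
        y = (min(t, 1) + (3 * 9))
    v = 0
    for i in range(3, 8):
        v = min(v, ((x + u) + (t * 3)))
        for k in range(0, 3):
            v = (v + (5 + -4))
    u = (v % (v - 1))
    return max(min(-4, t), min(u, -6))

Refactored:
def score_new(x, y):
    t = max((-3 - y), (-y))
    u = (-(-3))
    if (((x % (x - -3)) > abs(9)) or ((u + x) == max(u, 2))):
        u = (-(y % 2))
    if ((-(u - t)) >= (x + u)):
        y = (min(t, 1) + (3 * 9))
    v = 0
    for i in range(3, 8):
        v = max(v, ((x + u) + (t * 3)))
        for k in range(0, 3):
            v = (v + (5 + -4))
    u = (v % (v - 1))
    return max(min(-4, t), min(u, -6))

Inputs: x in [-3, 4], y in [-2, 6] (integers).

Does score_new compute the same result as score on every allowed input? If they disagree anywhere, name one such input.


Take x=-2, y=1.
score: t=-1, then u=3, then (((x % (x - -3)) > abs(9)) or ((u + x) == max(u, 2))) is false, then ((-(u - t)) >= (u + x)) is false, then v=0, then (i=3), then v=-2, then (k=0), then v=-1, then (k=1), then v=0, then (k=2), then v=1, then (i=4), then v=-2, then (k=0), then v=-1, then (k=1), then v=0, then (k=2), then v=1, then (i=5), then v=-2, then (k=0), then v=-1, then (k=1), then v=0, then (k=2), then v=1, then (i=6), then v=-2, then (k=0), then v=-1, then (k=1), then v=0, then (k=2), then v=1, then (i=7), then v=-2, then (k=0), then v=-1, then (k=1), then v=0, then (k=2), then v=1, then a zero divisor aborts: ERROR
score_new: t=-1, then u=3, then (((x % (x - -3)) > abs(9)) or ((u + x) == max(u, 2))) is false, then ((-(u - t)) >= (x + u)) is false, then v=0, then (i=3), then v=0, then (k=0), then v=1, then (k=1), then v=2, then (k=2), then v=3, then (i=4), then v=3, then (k=0), then v=4, then (k=1), then v=5, then (k=2), then v=6, then (i=5), then v=6, then (k=0), then v=7, then (k=1), then v=8, then (k=2), then v=9, then (i=6), then v=9, then (k=0), then v=10, then (k=1), then v=11, then (k=2), then v=12, then (i=7), then v=12, then (k=0), then v=13, then (k=1), then v=14, then (k=2), then v=15, then u=1, then returns -4
ERROR vs -4 — the two versions disagree here.
verdict: not equivalent; witness: x=-2, y=1


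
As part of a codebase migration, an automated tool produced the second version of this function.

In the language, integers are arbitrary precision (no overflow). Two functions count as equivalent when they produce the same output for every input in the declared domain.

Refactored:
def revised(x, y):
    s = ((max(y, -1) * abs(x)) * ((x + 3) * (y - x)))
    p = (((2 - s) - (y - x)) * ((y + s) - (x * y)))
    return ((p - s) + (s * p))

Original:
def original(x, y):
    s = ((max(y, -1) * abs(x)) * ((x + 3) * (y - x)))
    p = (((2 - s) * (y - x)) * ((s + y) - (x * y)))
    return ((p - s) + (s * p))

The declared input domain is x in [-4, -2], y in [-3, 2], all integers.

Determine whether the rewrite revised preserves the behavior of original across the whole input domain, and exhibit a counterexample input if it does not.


x=-4, y=-3 yields 106 from original but 161 from revised.
verdict: not equivalent; witness: x=-4, y=-3


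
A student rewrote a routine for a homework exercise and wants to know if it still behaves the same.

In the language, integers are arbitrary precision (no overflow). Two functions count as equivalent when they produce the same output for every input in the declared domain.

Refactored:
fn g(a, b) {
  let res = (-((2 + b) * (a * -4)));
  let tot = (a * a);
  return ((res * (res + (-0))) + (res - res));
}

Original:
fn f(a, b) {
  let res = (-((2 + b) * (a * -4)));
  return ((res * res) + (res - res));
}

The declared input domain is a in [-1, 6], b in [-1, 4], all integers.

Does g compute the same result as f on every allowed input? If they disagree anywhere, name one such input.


The two are interchangeable: constant usage differs, local variable names differ, statement counts differ, arithmetic usage differs, and every declared input agrees.
One worked example (a=6, b=2) — f: res = 96; return 9216; g: res = 96; tot = 36; return 9216; agreement on 9216.
Across all 48 domain points the two functions coincide.
verdict: equivalent


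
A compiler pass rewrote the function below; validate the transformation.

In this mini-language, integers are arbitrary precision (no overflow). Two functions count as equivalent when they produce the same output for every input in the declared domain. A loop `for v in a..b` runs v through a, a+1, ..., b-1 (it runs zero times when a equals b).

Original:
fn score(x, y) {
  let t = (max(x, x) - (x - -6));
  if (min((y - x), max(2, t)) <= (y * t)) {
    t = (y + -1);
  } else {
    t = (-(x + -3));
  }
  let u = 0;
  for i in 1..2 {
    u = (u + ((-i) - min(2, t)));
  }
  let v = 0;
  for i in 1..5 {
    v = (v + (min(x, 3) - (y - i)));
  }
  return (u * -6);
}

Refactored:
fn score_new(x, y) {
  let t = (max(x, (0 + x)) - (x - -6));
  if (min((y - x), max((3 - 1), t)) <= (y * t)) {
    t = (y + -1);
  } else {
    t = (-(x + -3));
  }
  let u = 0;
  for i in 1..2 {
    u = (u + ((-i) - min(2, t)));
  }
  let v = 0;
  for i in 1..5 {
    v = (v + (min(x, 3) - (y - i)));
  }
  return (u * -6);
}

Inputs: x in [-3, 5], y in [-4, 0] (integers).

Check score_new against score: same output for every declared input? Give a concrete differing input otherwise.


Side by side, the visible changes include: arithmetic usage differs, and constant usage differs.
Spot check at x=3, y=-1 — score: t := -6 | (min((y - x), max(2, t)) <= (y * t)): true | t := -2 | u := 0 | iter i=1: | u := 1 | v := 0 | iter i=1: | v := 5 | iter i=2: | v := 11 | iter i=3: | v := 18 | iter i=4: | v := 26 | result -6. score_new: t := -6 | (min((y - x), max((3 - 1), t)) <= (y * t)): true | t := -2 | u := 0 | iter i=1: | u := 1 | v := 0 | iter i=1: | v := 5 | iter i=2: | v := 11 | iter i=3: | v := 18 | iter i=4: | v := 26 | result -6. Both give -6.
Across all 45 domain points the two functions coincide.
verdict: equivalent


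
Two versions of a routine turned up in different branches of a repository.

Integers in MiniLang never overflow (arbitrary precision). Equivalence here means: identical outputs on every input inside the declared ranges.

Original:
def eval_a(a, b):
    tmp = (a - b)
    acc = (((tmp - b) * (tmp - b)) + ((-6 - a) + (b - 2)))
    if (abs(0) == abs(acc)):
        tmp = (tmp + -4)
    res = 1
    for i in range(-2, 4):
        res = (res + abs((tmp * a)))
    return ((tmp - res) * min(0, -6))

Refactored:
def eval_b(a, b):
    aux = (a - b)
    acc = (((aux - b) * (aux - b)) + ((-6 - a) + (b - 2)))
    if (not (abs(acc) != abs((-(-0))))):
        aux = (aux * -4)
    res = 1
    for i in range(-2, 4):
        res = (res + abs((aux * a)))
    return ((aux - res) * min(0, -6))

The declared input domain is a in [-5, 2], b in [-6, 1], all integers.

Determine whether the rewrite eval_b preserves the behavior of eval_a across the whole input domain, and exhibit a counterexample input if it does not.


There is a counterexample at a=-1, b=-2: 132 on one side, 174 on the other.
eval_a: tmp := 1 | acc := 0 | (abs(0) == abs(acc)): true | tmp := -3 | res := 1 | iter i=-2: | res := 4 | iter i=-1: | res := 7 | iter i=0: | res := 10 | iter i=1: | res := 13 | iter i=2: | res := 16 | iter i=3: | res := 19 | result 132
eval_b: aux := 1 | acc := 0 | (not (abs(acc) != abs((-(-0))))): true | aux := -4 | res := 1 | iter i=-2: | res := 5 | iter i=-1: | res := 9 | iter i=0: | res := 13 | iter i=1: | res := 17 | iter i=2: | res := 21 | iter i=3: | res := 25 | result 174
verdict: not equivalent; witness: a=-1, b=-2


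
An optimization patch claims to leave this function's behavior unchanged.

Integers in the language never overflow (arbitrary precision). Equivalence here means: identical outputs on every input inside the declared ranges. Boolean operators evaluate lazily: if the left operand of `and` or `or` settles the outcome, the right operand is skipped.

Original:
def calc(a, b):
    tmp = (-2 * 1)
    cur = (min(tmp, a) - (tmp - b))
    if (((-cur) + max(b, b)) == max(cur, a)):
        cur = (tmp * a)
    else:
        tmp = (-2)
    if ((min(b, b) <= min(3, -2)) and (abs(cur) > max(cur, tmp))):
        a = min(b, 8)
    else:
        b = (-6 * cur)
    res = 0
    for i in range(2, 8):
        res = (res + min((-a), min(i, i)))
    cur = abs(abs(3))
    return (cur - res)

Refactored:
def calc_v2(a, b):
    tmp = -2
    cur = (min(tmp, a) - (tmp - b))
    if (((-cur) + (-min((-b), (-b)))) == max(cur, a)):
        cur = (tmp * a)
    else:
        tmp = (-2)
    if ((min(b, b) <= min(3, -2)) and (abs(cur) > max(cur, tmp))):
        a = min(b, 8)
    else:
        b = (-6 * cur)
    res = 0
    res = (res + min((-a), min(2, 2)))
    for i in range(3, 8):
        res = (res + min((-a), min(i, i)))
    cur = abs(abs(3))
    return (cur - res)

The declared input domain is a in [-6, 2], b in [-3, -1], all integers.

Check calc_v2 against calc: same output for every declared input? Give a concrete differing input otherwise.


The two versions differ — the changes include statement counts differ; arithmetic usage differs; loop structure differs; min/max/abs usage differs; constant usage differs.
Tracing a=-1, b=-2: calc: tmp = -2; cur = -2; (((-cur) + max(b, b)) == max(cur, a)) -> false; tmp = -2; ((min(b, b) <= min(3, -2)) and (abs(cur) > max(cur, tmp))) -> true; a = -2; res = 0; [i=2]; res = 2; [i=3]; res = 4; [i=4]; res = 6; [i=5]; res = 8; [i=6]; res = 10; [i=7]; res = 12; cur = 3; return -9 | calc_v2: tmp = -2; cur = -2; (((-cur) + (-min((-b), (-b)))) == max(cur, a)) -> false; tmp = -2; ((min(b, b) <= min(3, -2)) and (abs(cur) > max(cur, tmp))) -> true; a = -2; res = 0; res = 2; [i=3]; res = 4; [i=4]; res = 6; [i=5]; res = 8; [i=6]; res = 10; [i=7]; res = 12; cur = 3; return -9 — matching result -9.
An exhaustive pass over the 27 declared inputs shows identical outputs.
verdict: equivalent
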